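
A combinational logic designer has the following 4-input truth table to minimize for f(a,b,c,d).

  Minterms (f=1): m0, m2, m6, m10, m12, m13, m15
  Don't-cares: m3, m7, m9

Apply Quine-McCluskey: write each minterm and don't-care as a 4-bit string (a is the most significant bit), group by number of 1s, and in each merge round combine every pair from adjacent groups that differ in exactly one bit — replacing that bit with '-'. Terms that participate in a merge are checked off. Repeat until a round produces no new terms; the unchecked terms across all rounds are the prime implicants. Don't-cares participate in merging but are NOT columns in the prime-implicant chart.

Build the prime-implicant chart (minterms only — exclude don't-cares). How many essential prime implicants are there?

size-2^0 implicants → 0000(✓)  0010(✓)  0011(✓)  0110(✓)  0111(✓)  1001(✓)  1010(✓)  1100(✓)  1101(✓)  1111(✓)
size-2^1 implicants → -010  -111  0-10(✓)  0-11(✓)  00-0  001-(✓)  011-(✓)  1-01  11-1  110-
size-2^2 implicants → 0-1-
Unchecked terms (primes): -010, -111, 0-1-, 00-0, 1-01, 11-1, 110-
Minterm coverage:
  m0 ⊆ 00-0 [E]
  m2 ⊆ -010,0-1-,00-0
  m6 ⊆ 0-1- [E]
  m10 ⊆ -010 [E]
  m12 ⊆ 110- [E]
  m13 ⊆ 1-01,11-1,110-
  m15 ⊆ -111,11-1
E = {-010, 0-1-, 00-0, 110-}

4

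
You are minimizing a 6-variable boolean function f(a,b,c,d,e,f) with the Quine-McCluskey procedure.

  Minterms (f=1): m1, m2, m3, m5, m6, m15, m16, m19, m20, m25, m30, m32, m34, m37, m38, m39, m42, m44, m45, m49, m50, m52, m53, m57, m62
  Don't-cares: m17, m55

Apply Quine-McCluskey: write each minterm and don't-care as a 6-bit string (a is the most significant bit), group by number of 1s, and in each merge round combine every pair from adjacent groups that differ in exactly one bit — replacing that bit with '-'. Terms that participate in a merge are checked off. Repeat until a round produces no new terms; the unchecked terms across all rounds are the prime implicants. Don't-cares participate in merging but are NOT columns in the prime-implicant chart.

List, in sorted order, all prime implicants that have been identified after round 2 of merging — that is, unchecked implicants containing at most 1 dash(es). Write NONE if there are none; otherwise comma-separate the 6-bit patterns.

-00101, -10100, -11110, 000-01, 00001-, 001111, 010-00, 01000-, 1-0010, 10-010, 10-101, 1000-0, 10011-, 10110-, 110-01, 11010-

[col 0] 000001*, 000010*, 000011*, 000101*, 000110*, 001111, 010000*, 010001*, 010011*, 010100*, 011001*, 011110*, 100000*, 100010*, 100101*, 100110*, 100111*, 101010*, 101100*, 101101*, 110001*, 110010*, 110100*, 110101*, 110111*, 111001*, 111110*
[col 1] -00010*, -00101, -00110*, -10001*, -10100, -11001*, -11110, 0-0001*, 0-0011*, 000-01, 000-10*, 0000-1*, 00001-, 01-001*, 010-00, 0100-1*, 01000-, 1-0010, 1-0101*, 1-0111*, 10-010, 10-101, 100-10*, 1000-0, 1001-1*, 10011-, 10110-, 11-001*, 110-01, 1101-1*, 11010-
[col 2] -00-10, -1-001, 0-00-1, 1-01-1
Prime implicants: -00-10, -00101, -1-001, -10100, -11110, 0-00-1, 000-01, 00001-, 001111, 010-00, 01000-, 1-0010, 1-01-1, 10-010, 10-101, 1000-0, 10011-, 10110-, 110-01, 11010-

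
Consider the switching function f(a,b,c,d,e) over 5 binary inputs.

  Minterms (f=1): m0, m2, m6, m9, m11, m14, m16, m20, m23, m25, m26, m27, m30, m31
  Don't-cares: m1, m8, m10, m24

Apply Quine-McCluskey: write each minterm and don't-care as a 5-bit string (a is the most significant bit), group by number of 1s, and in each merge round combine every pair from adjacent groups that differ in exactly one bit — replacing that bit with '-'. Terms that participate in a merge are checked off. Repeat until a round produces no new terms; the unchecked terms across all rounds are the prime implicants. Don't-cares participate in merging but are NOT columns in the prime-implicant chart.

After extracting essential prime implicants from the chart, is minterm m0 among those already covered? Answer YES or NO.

NO

Round 0: 00000✓ 00001✓ 00010✓ 00110✓ 01000✓ 01001✓ 01010✓ 01011✓ 01110✓ 10000✓ 10100✓ 10111✓ 11000✓ 11001✓ 11010✓ 11011✓ 11110✓ 11111✓
Round 1: -0000✓ -1000✓ -1001✓ -1010✓ -1011✓ -1110✓ 0-000✓ 0-001✓ 0-010✓ 0-110✓ 00-10✓ 000-0✓ 0000-✓ 01-10✓ 010-0✓ 010-1✓ 0100-✓ 0101-✓ 1-000✓ 1-111 10-00 11-10✓ 11-11✓ 110-0✓ 110-1✓ 1100-✓ 1101-✓ 1111-✓
Round 2: --000 -1-10 -10-0✓ -10-1✓ -100-✓ -101-✓ 0--10 0-0-0 0-00- 010--✓ 11-1- 110--✓
Round 3: -10--
PIs = {--000, -1-10, -10--, 0--10, 0-0-0, 0-00-, 1-111, 10-00, 11-1-}
Coverage chart:
  m0: --000,0-0-0,0-00-
  m2: 0--10,0-0-0
  m6: 0--10 ←essential
  m9: -10--,0-00-
  m11: -10-- ←essential
  m14: -1-10,0--10
  m16: --000,10-00
  m20: 10-00 ←essential
  m23: 1-111 ←essential
  m25: -10-- ←essential
  m26: -1-10,-10--,11-1-
  m27: -10--,11-1-
  m30: -1-10,11-1-
  m31: 1-111,11-1-
Essential: -10--, 0--10, 1-111, 10-00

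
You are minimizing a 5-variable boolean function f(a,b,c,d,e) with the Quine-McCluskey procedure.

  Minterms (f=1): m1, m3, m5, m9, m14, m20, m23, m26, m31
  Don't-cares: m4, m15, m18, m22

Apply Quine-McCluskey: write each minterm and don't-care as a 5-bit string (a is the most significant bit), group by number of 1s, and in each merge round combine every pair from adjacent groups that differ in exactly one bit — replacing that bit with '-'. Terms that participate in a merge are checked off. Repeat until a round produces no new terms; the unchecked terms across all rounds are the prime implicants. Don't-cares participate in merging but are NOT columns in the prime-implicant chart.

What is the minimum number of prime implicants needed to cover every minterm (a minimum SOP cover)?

7

size-2^0 implicants → 00001(✓)  00011(✓)  00100(✓)  00101(✓)  01001(✓)  01110(✓)  01111(✓)  10010(✓)  10100(✓)  10110(✓)  10111(✓)  11010(✓)  11111(✓)
size-2^1 implicants → -0100  -1111  0-001  00-01  000-1  0010-  0111-  1-010  1-111  10-10  101-0  1011-
Unchecked terms (primes): -0100, -1111, 0-001, 00-01, 000-1, 0010-, 0111-, 1-010, 1-111, 10-10, 101-0, 1011-
Minterm coverage:
  m1 ⊆ 0-001,00-01,000-1
  m3 ⊆ 000-1 [E]
  m5 ⊆ 00-01,0010-
  m9 ⊆ 0-001 [E]
  m14 ⊆ 0111- [E]
  m20 ⊆ -0100,101-0
  m23 ⊆ 1-111,1011-
  m26 ⊆ 1-010 [E]
  m31 ⊆ -1111,1-111
E = {0-001, 000-1, 0111-, 1-010}
Petrick residual → -0100, 00-01, 1-111
Cover = b'cd'e' + a'c'd'e + a'b'd'e + a'b'c'e + a'bcd + ac'de' + acde  |cover|=7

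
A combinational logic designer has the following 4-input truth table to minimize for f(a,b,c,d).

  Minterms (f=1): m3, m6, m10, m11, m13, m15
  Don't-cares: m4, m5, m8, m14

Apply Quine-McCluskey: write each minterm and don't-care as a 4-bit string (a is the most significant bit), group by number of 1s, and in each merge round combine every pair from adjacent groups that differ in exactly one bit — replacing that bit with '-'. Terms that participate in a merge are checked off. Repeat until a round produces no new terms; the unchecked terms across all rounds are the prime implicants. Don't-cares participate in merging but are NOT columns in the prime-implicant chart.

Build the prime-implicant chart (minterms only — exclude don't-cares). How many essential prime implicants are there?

size-2^0 implicants → 0011(✓)  0100(✓)  0101(✓)  0110(✓)  1000(✓)  1010(✓)  1011(✓)  1101(✓)  1110(✓)  1111(✓)
size-2^1 implicants → -011  -101  -110  01-0  010-  1-10(✓)  1-11(✓)  10-0  101-(✓)  11-1  111-(✓)
size-2^2 implicants → 1-1-
Unchecked terms (primes): -011, -101, -110, 01-0, 010-, 1-1-, 10-0, 11-1
Minterm coverage:
  m3 ⊆ -011 [E]
  m6 ⊆ -110,01-0
  m10 ⊆ 1-1-,10-0
  m11 ⊆ -011,1-1-
  m13 ⊆ -101,11-1
  m15 ⊆ 1-1-,11-1
E = {-011}

1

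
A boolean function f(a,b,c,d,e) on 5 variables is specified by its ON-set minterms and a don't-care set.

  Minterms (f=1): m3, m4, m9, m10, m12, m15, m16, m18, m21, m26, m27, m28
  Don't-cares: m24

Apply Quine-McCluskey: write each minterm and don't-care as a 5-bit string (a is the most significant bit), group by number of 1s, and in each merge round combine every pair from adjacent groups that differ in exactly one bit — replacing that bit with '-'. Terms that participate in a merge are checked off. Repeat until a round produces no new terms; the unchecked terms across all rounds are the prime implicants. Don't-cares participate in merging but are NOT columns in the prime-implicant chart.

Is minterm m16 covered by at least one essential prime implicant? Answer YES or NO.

Round 0: 00011 00100✓ 01001 01010✓ 01100✓ 01111 10000✓ 10010✓ 10101 11000✓ 11010✓ 11011✓ 11100✓
Round 1: -1010 -1100 0-100 1-000✓ 1-010✓ 100-0✓ 11-00 110-0✓ 1101-
Round 2: 1-0-0
PIs = {-1010, -1100, 0-100, 00011, 01001, 01111, 1-0-0, 10101, 11-00, 1101-}
Coverage chart:
  m3: 00011 ←essential
  m4: 0-100 ←essential
  m9: 01001 ←essential
  m10: -1010 ←essential
  m12: -1100,0-100
  m15: 01111 ←essential
  m16: 1-0-0 ←essential
  m18: 1-0-0 ←essential
  m21: 10101 ←essential
  m26: -1010,1-0-0,1101-
  m27: 1101- ←essential
  m28: -1100,11-00
Essential: -1010, 0-100, 00011, 01001, 01111, 1-0-0, 10101, 1101-

YES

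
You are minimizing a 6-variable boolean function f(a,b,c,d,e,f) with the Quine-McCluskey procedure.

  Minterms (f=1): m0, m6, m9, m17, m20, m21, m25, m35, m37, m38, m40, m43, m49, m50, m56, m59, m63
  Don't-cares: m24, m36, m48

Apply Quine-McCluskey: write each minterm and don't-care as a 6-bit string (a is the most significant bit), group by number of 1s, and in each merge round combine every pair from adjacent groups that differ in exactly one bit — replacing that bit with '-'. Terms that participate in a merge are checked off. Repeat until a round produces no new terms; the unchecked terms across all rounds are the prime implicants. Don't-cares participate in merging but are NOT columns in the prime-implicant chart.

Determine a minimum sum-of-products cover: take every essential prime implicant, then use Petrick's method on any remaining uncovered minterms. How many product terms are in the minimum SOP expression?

10

Round 0: 000000 000110✓ 001001✓ 010001✓ 010100✓ 010101✓ 011000✓ 011001✓ 100011✓ 100100✓ 100101✓ 100110✓ 101000✓ 101011✓ 110000✓ 110001✓ 110010✓ 111000✓ 111011✓ 111111✓
Round 1: -00110 -10001 -11000 0-1001 01-001 010-01 01010- 01100- 1-1000 1-1011 10-011 1001-0 10010- 11-000 1100-0 11000- 111-11
PIs = {-00110, -10001, -11000, 0-1001, 000000, 01-001, 010-01, 01010-, 01100-, 1-1000, 1-1011, 10-011, 1001-0, 10010-, 11-000, 1100-0, 11000-, 111-11}
Coverage chart:
  m0: 000000 ←essential
  m6: -00110 ←essential
  m9: 0-1001 ←essential
  m17: -10001,01-001,010-01
  m20: 01010- ←essential
  m21: 010-01,01010-
  m25: 0-1001,01-001,01100-
  m35: 10-011 ←essential
  m37: 10010- ←essential
  m38: -00110,1001-0
  m40: 1-1000 ←essential
  m43: 1-1011,10-011
  m49: -10001,11000-
  m50: 1100-0 ←essential
  m56: -11000,1-1000,11-000
  m59: 1-1011,111-11
  m63: 111-11 ←essential
Essential: -00110, 0-1001, 000000, 01010-, 1-1000, 10-011, 10010-, 1100-0, 111-11
Petrick residual → -10001
Min cover (10 terms): b'c'def' + bc'd'e'f + a'cd'e'f + a'b'c'd'e'f' + a'bc'de' + acd'e'f' + ab'd'ef + ab'c'de' + abc'd'f' + abcef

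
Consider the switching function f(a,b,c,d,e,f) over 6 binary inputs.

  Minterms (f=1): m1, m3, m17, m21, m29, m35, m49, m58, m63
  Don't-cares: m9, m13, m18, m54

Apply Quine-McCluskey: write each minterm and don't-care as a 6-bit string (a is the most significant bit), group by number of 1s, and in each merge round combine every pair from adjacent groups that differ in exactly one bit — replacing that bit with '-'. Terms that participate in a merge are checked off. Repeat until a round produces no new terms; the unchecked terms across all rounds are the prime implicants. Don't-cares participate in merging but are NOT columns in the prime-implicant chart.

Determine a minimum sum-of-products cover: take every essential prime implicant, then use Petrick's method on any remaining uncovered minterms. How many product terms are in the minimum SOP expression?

size-2^0 implicants → 000001(✓)  000011(✓)  001001(✓)  001101(✓)  010001(✓)  010010  010101(✓)  011101(✓)  100011(✓)  110001(✓)  110110  111010  111111
size-2^1 implicants → -00011  -10001  0-0001  0-1101  00-001  0000-1  001-01  01-101  010-01
Unchecked terms (primes): -00011, -10001, 0-0001, 0-1101, 00-001, 0000-1, 001-01, 01-101, 010-01, 010010, 110110, 111010, 111111
Minterm coverage:
  m1 ⊆ 0-0001,00-001,0000-1
  m3 ⊆ -00011,0000-1
  m17 ⊆ -10001,0-0001,010-01
  m21 ⊆ 01-101,010-01
  m29 ⊆ 0-1101,01-101
  m35 ⊆ -00011 [E]
  m49 ⊆ -10001 [E]
  m58 ⊆ 111010 [E]
  m63 ⊆ 111111 [E]
E = {-00011, -10001, 111010, 111111}
Petrick residual → 0-0001, 01-101
Cover = b'c'd'ef + bc'd'e'f + a'c'd'e'f + a'bde'f + abcd'ef' + abcdef  |cover|=6

6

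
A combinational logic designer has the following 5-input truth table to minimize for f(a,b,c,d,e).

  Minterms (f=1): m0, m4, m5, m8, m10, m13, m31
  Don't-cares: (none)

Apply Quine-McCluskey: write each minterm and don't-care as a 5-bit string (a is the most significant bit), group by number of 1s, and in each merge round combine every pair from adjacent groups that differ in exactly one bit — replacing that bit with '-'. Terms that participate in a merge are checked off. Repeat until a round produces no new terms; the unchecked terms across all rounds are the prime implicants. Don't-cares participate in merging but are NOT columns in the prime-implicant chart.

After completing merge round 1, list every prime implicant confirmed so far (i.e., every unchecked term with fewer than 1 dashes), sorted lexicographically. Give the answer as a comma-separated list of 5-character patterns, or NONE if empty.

size-2^0 implicants → 00000(✓)  00100(✓)  00101(✓)  01000(✓)  01010(✓)  01101(✓)  11111
size-2^1 implicants → 0-000  0-101  00-00  0010-  010-0
Unchecked terms (primes): 0-000, 0-101, 00-00, 0010-, 010-0, 11111

11111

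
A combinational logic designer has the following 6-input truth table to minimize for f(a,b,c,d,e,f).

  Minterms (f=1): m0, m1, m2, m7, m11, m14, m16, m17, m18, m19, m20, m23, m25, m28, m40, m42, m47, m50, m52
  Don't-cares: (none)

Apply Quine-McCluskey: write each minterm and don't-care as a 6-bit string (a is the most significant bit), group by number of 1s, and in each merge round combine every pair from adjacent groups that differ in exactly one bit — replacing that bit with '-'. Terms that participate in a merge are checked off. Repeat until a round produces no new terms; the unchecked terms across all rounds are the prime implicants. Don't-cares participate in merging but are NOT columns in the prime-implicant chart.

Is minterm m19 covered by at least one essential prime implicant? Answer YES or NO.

[col 0] 000000*, 000001*, 000010*, 000111*, 001011, 001110, 010000*, 010001*, 010010*, 010011*, 010100*, 010111*, 011001*, 011100*, 101000*, 101010*, 101111, 110010*, 110100*
[col 1] -10010, -10100, 0-0000*, 0-0001*, 0-0010*, 0-0111, 0000-0*, 00000-*, 01-001, 01-100, 010-00, 010-11, 0100-0*, 0100-1*, 01000-*, 01001-*, 1010-0
[col 2] 0-00-0, 0-000-, 0100--
Prime implicants: -10010, -10100, 0-00-0, 0-000-, 0-0111, 001011, 001110, 01-001, 01-100, 010-00, 010-11, 0100--, 1010-0, 101111
PI chart (minterm → PIs covering it):
  0 | 0-00-0,0-000-
  1 | 0-000-  (sole → essential)
  2 | 0-00-0  (sole → essential)
  7 | 0-0111  (sole → essential)
  11 | 001011  (sole → essential)
  14 | 001110  (sole → essential)
  16 | 0-00-0,0-000-,010-00,0100--
  17 | 0-000-,01-001,0100--
  18 | -10010,0-00-0,0100--
  19 | 010-11,0100--
  20 | -10100,01-100,010-00
  23 | 0-0111,010-11
  25 | 01-001  (sole → essential)
  28 | 01-100  (sole → essential)
  40 | 1010-0  (sole → essential)
  42 | 1010-0  (sole → essential)
  47 | 101111  (sole → essential)
  50 | -10010  (sole → essential)
  52 | -10100  (sole → essential)
Essential prime implicants: -10010, -10100, 0-00-0, 0-000-, 0-0111, 001011, 001110, 01-001, 01-100, 1010-0, 101111

NO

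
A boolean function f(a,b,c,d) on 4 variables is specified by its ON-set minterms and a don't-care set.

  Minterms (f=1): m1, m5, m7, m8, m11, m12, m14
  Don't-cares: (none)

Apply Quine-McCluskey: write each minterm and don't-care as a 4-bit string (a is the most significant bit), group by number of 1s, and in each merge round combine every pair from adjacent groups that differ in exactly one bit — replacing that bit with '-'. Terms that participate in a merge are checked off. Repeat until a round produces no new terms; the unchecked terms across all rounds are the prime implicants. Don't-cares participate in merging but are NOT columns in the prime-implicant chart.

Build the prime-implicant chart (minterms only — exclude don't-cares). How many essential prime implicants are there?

5

[col 0] 0001*, 0101*, 0111*, 1000*, 1011, 1100*, 1110*
[col 1] 0-01, 01-1, 1-00, 11-0
Prime implicants: 0-01, 01-1, 1-00, 1011, 11-0
PI chart (minterm → PIs covering it):
  1 | 0-01  (sole → essential)
  5 | 0-01,01-1
  7 | 01-1  (sole → essential)
  8 | 1-00  (sole → essential)
  11 | 1011  (sole → essential)
  12 | 1-00,11-0
  14 | 11-0  (sole → essential)
Essential prime implicants: 0-01, 01-1, 1-00, 1011, 11-0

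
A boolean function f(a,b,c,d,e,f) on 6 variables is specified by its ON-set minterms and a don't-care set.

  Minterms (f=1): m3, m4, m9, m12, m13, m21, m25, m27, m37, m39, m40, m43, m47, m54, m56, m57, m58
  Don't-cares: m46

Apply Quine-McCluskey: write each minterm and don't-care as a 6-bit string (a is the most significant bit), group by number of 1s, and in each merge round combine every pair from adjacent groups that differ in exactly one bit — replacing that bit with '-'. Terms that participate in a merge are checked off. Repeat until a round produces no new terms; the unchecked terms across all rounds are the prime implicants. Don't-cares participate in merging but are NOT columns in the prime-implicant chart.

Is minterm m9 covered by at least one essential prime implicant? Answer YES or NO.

NO

[col 0] 000011, 000100*, 001001*, 001100*, 001101*, 010101, 011001*, 011011*, 100101*, 100111*, 101000*, 101011*, 101110*, 101111*, 110110, 111000*, 111001*, 111010*
[col 1] -11001, 0-1001, 00-100, 001-01, 00110-, 0110-1, 1-1000, 10-111, 1001-1, 101-11, 10111-, 1110-0, 11100-
Prime implicants: -11001, 0-1001, 00-100, 000011, 001-01, 00110-, 010101, 0110-1, 1-1000, 10-111, 1001-1, 101-11, 10111-, 110110, 1110-0, 11100-
PI chart (minterm → PIs covering it):
  3 | 000011  (sole → essential)
  4 | 00-100  (sole → essential)
  9 | 0-1001,001-01
  12 | 00-100,00110-
  13 | 001-01,00110-
  21 | 010101  (sole → essential)
  25 | -11001,0-1001,0110-1
  27 | 0110-1  (sole → essential)
  37 | 1001-1  (sole → essential)
  39 | 10-111,1001-1
  40 | 1-1000  (sole → essential)
  43 | 101-11  (sole → essential)
  47 | 10-111,101-11,10111-
  54 | 110110  (sole → essential)
  56 | 1-1000,1110-0,11100-
  57 | -11001,11100-
  58 | 1110-0  (sole → essential)
Essential prime implicants: 00-100, 000011, 010101, 0110-1, 1-1000, 1001-1, 101-11, 110110, 1110-0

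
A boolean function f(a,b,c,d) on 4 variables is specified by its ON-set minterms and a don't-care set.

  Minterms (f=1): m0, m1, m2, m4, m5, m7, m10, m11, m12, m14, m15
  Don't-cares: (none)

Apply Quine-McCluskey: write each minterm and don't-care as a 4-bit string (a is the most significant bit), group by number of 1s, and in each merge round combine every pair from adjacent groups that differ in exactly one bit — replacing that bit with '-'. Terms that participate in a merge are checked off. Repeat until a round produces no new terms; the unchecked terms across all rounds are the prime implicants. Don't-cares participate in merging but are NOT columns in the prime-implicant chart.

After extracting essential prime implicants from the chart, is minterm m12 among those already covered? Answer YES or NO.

NO

size-2^0 implicants → 0000(✓)  0001(✓)  0010(✓)  0100(✓)  0101(✓)  0111(✓)  1010(✓)  1011(✓)  1100(✓)  1110(✓)  1111(✓)
size-2^1 implicants → -010  -100  -111  0-00(✓)  0-01(✓)  00-0  000-(✓)  01-1  010-(✓)  1-10(✓)  1-11(✓)  101-(✓)  11-0  111-(✓)
size-2^2 implicants → 0-0-  1-1-
Unchecked terms (primes): -010, -100, -111, 0-0-, 00-0, 01-1, 1-1-, 11-0
Minterm coverage:
  m0 ⊆ 0-0-,00-0
  m1 ⊆ 0-0- [E]
  m2 ⊆ -010,00-0
  m4 ⊆ -100,0-0-
  m5 ⊆ 0-0-,01-1
  m7 ⊆ -111,01-1
  m10 ⊆ -010,1-1-
  m11 ⊆ 1-1- [E]
  m12 ⊆ -100,11-0
  m14 ⊆ 1-1-,11-0
  m15 ⊆ -111,1-1-
E = {0-0-, 1-1-}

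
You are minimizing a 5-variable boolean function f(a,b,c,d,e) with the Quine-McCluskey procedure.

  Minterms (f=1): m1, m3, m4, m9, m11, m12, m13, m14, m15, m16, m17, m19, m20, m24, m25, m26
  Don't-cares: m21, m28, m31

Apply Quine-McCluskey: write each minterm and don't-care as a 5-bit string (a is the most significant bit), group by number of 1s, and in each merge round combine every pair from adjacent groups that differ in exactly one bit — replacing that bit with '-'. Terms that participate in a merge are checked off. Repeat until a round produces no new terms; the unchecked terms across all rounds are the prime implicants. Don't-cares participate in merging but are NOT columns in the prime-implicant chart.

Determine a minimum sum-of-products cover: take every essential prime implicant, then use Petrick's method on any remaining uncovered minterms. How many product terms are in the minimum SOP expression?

Round 0: 00001✓ 00011✓ 00100✓ 01001✓ 01011✓ 01100✓ 01101✓ 01110✓ 01111✓ 10000✓ 10001✓ 10011✓ 10100✓ 10101✓ 11000✓ 11001✓ 11010✓ 11100✓ 11111✓
Round 1: -0001✓ -0011✓ -0100✓ -1001✓ -1100✓ -1111 0-001✓ 0-011✓ 0-100✓ 000-1✓ 01-01✓ 01-11✓ 010-1✓ 011-0✓ 011-1✓ 0110-✓ 0111-✓ 1-000✓ 1-001✓ 1-100✓ 10-00✓ 10-01✓ 100-1✓ 1000-✓ 1010-✓ 11-00✓ 110-0 1100-✓
Round 2: --001 --100 -00-1 0-0-1 01--1 011-- 1--00 1-00- 10-0-
PIs = {--001, --100, -00-1, -1111, 0-0-1, 01--1, 011--, 1--00, 1-00-, 10-0-, 110-0}
Coverage chart:
  m1: --001,-00-1,0-0-1
  m3: -00-1,0-0-1
  m4: --100 ←essential
  m9: --001,0-0-1,01--1
  m11: 0-0-1,01--1
  m12: --100,011--
  m13: 01--1,011--
  m14: 011-- ←essential
  m15: -1111,01--1,011--
  m16: 1--00,1-00-,10-0-
  m17: --001,-00-1,1-00-,10-0-
  m19: -00-1 ←essential
  m20: --100,1--00,10-0-
  m24: 1--00,1-00-,110-0
  m25: --001,1-00-
  m26: 110-0 ←essential
Essential: --100, -00-1, 011--, 110-0
Petrick residual → 0-0-1, 1-00-
Min cover (6 terms): cd'e' + b'c'e + a'c'e + a'bc + ac'd' + abc'e'

6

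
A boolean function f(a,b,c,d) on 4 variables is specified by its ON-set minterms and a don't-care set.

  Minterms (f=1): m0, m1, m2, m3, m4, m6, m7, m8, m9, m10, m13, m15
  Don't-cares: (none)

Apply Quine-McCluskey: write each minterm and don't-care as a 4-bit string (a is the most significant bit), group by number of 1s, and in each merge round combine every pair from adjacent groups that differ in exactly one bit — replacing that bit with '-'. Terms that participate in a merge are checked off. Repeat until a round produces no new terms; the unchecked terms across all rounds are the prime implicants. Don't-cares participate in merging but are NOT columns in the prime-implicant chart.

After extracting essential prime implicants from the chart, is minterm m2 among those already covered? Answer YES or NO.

Round 0: 0000✓ 0001✓ 0010✓ 0011✓ 0100✓ 0110✓ 0111✓ 1000✓ 1001✓ 1010✓ 1101✓ 1111✓
Round 1: -000✓ -001✓ -010✓ -111 0-00✓ 0-10✓ 0-11✓ 00-0✓ 00-1✓ 000-✓ 001-✓ 01-0✓ 011-✓ 1-01 10-0✓ 100-✓ 11-1
Round 2: -0-0 -00- 0--0 0-1- 00--
PIs = {-0-0, -00-, -111, 0--0, 0-1-, 00--, 1-01, 11-1}
Coverage chart:
  m0: -0-0,-00-,0--0,00--
  m1: -00-,00--
  m2: -0-0,0--0,0-1-,00--
  m3: 0-1-,00--
  m4: 0--0 ←essential
  m6: 0--0,0-1-
  m7: -111,0-1-
  m8: -0-0,-00-
  m9: -00-,1-01
  m10: -0-0 ←essential
  m13: 1-01,11-1
  m15: -111,11-1
Essential: -0-0, 0--0

YES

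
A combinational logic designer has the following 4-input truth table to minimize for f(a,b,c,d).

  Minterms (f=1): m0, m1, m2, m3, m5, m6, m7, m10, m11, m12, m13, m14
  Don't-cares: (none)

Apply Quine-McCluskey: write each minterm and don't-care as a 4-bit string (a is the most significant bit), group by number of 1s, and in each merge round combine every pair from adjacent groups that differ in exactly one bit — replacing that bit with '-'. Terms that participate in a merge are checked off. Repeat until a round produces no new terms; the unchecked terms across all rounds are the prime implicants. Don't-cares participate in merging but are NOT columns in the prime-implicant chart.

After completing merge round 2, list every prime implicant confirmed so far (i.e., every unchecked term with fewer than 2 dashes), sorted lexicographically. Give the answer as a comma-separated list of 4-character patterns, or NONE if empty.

-101, 11-0, 110-

Round 0: 0000✓ 0001✓ 0010✓ 0011✓ 0101✓ 0110✓ 0111✓ 1010✓ 1011✓ 1100✓ 1101✓ 1110✓
Round 1: -010✓ -011✓ -101 -110✓ 0-01✓ 0-10✓ 0-11✓ 00-0✓ 00-1✓ 000-✓ 001-✓ 01-1✓ 011-✓ 1-10✓ 101-✓ 11-0 110-
Round 2: --10 -01- 0--1 0-1- 00--
PIs = {--10, -01-, -101, 0--1, 0-1-, 00--, 11-0, 110-}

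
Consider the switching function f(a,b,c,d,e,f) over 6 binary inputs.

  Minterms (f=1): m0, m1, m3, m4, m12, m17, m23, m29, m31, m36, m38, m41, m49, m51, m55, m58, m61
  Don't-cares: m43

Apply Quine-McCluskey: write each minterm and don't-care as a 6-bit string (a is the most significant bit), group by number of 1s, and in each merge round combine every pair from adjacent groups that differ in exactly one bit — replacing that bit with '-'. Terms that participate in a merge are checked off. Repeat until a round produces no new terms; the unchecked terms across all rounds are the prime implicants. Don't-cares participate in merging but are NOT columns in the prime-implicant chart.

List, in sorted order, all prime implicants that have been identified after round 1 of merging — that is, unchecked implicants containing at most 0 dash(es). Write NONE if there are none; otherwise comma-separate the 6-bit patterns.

111010

[col 0] 000000*, 000001*, 000011*, 000100*, 001100*, 010001*, 010111*, 011101*, 011111*, 100100*, 100110*, 101001*, 101011*, 110001*, 110011*, 110111*, 111010, 111101*
[col 1] -00100, -10001, -10111, -11101, 0-0001, 00-100, 000-00, 0000-1, 00000-, 01-111, 0111-1, 1001-0, 1010-1, 110-11, 1100-1
Prime implicants: -00100, -10001, -10111, -11101, 0-0001, 00-100, 000-00, 0000-1, 00000-, 01-111, 0111-1, 1001-0, 1010-1, 110-11, 1100-1, 111010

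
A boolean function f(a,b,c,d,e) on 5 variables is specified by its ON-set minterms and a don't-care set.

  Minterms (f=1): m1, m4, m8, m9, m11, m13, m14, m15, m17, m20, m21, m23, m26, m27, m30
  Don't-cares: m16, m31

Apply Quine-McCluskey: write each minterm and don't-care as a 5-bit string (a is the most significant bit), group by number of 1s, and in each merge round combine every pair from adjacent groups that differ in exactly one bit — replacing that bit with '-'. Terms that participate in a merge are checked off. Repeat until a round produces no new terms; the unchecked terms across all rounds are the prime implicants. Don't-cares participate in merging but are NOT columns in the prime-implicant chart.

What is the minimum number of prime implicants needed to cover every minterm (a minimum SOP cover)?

7

size-2^0 implicants → 00001(✓)  00100(✓)  01000(✓)  01001(✓)  01011(✓)  01101(✓)  01110(✓)  01111(✓)  10000(✓)  10001(✓)  10100(✓)  10101(✓)  10111(✓)  11010(✓)  11011(✓)  11110(✓)  11111(✓)
size-2^1 implicants → -0001  -0100  -1011(✓)  -1110(✓)  -1111(✓)  0-001  01-01(✓)  01-11(✓)  010-1(✓)  0100-  011-1(✓)  0111-(✓)  1-111  10-00(✓)  10-01(✓)  1000-(✓)  101-1  1010-(✓)  11-10(✓)  11-11(✓)  1101-(✓)  1111-(✓)
size-2^2 implicants → -1-11  -111-  01--1  10-0-  11-1-
Unchecked terms (primes): -0001, -0100, -1-11, -111-, 0-001, 01--1, 0100-, 1-111, 10-0-, 101-1, 11-1-
Minterm coverage:
  m1 ⊆ -0001,0-001
  m4 ⊆ -0100 [E]
  m8 ⊆ 0100- [E]
  m9 ⊆ 0-001,01--1,0100-
  m11 ⊆ -1-11,01--1
  m13 ⊆ 01--1 [E]
  m14 ⊆ -111- [E]
  m15 ⊆ -1-11,-111-,01--1
  m17 ⊆ -0001,10-0-
  m20 ⊆ -0100,10-0-
  m21 ⊆ 10-0-,101-1
  m23 ⊆ 1-111,101-1
  m26 ⊆ 11-1- [E]
  m27 ⊆ -1-11,11-1-
  m30 ⊆ -111-,11-1-
E = {-0100, -111-, 01--1, 0100-, 11-1-}
Petrick residual → -0001, 101-1
Cover = b'c'd'e + b'cd'e' + bcd + a'be + a'bc'd' + ab'ce + abd  |cover|=7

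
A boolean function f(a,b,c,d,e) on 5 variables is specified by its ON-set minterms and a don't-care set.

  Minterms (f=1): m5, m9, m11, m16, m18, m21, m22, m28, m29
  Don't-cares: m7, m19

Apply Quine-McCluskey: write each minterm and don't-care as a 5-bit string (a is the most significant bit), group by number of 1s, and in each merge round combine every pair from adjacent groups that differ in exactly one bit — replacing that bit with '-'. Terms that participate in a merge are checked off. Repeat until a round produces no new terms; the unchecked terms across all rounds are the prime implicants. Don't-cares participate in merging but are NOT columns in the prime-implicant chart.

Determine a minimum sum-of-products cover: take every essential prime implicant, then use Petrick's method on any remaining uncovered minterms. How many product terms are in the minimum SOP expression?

[col 0] 00101*, 00111*, 01001*, 01011*, 10000*, 10010*, 10011*, 10101*, 10110*, 11100*, 11101*
[col 1] -0101, 001-1, 010-1, 1-101, 10-10, 100-0, 1001-, 1110-
Prime implicants: -0101, 001-1, 010-1, 1-101, 10-10, 100-0, 1001-, 1110-
PI chart (minterm → PIs covering it):
  5 | -0101,001-1
  9 | 010-1  (sole → essential)
  11 | 010-1  (sole → essential)
  16 | 100-0  (sole → essential)
  18 | 10-10,100-0,1001-
  21 | -0101,1-101
  22 | 10-10  (sole → essential)
  28 | 1110-  (sole → essential)
  29 | 1-101,1110-
Essential prime implicants: 010-1, 10-10, 100-0, 1110-
Petrick residual → -0101
Minimum SOP uses 5 PIs: b'cd'e + a'bc'e + ab'de' + ab'c'e' + abcd'

5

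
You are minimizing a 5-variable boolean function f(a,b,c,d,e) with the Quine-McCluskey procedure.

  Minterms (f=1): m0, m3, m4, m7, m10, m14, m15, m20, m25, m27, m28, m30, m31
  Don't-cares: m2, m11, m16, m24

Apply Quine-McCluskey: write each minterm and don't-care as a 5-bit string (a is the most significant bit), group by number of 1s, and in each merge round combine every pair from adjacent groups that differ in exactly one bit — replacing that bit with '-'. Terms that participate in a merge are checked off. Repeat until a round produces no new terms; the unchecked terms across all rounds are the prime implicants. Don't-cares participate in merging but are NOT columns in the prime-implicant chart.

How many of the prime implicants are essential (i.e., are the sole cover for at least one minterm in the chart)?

size-2^0 implicants → 00000(✓)  00010(✓)  00011(✓)  00100(✓)  00111(✓)  01010(✓)  01011(✓)  01110(✓)  01111(✓)  10000(✓)  10100(✓)  11000(✓)  11001(✓)  11011(✓)  11100(✓)  11110(✓)  11111(✓)
size-2^1 implicants → -0000(✓)  -0100(✓)  -1011(✓)  -1110(✓)  -1111(✓)  0-010(✓)  0-011(✓)  0-111(✓)  00-00(✓)  00-11(✓)  000-0  0001-(✓)  01-10(✓)  01-11(✓)  0101-(✓)  0111-(✓)  1-000(✓)  1-100(✓)  10-00(✓)  11-00(✓)  11-11(✓)  110-1  1100-  111-0  1111-(✓)
size-2^2 implicants → -0-00  -1-11  -111-  0--11  0-01-  01-1-  1--00
Unchecked terms (primes): -0-00, -1-11, -111-, 0--11, 0-01-, 000-0, 01-1-, 1--00, 110-1, 1100-, 111-0
Minterm coverage:
  m0 ⊆ -0-00,000-0
  m3 ⊆ 0--11,0-01-
  m4 ⊆ -0-00 [E]
  m7 ⊆ 0--11 [E]
  m10 ⊆ 0-01-,01-1-
  m14 ⊆ -111-,01-1-
  m15 ⊆ -1-11,-111-,0--11,01-1-
  m20 ⊆ -0-00,1--00
  m25 ⊆ 110-1,1100-
  m27 ⊆ -1-11,110-1
  m28 ⊆ 1--00,111-0
  m30 ⊆ -111-,111-0
  m31 ⊆ -1-11,-111-
E = {-0-00, 0--11}

2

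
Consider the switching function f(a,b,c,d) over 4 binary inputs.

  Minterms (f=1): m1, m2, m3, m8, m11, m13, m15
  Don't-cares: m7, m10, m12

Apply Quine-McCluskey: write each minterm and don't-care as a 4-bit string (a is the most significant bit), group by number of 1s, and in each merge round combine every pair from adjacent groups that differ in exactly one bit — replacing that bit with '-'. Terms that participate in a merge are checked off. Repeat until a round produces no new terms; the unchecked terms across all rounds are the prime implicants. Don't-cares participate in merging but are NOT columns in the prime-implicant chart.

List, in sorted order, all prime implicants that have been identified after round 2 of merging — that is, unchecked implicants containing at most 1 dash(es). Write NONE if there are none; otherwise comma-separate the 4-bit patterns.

Round 0: 0001✓ 0010✓ 0011✓ 0111✓ 1000✓ 1010✓ 1011✓ 1100✓ 1101✓ 1111✓
Round 1: -010✓ -011✓ -111✓ 0-11✓ 00-1 001-✓ 1-00 1-11✓ 10-0 101-✓ 11-1 110-
Round 2: --11 -01-
PIs = {--11, -01-, 00-1, 1-00, 10-0, 11-1, 110-}

00-1, 1-00, 10-0, 11-1, 110-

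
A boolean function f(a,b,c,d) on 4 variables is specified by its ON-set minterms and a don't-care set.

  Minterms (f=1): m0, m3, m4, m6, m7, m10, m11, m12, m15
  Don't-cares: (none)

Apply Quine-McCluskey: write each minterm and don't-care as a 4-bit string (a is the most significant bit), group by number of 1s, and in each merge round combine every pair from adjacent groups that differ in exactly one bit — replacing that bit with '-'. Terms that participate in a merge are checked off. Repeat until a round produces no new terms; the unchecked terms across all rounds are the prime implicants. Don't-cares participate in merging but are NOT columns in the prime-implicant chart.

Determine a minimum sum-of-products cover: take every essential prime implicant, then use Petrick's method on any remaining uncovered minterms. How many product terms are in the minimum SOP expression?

[col 0] 0000*, 0011*, 0100*, 0110*, 0111*, 1010*, 1011*, 1100*, 1111*
[col 1] -011*, -100, -111*, 0-00, 0-11*, 01-0, 011-, 1-11*, 101-
[col 2] --11
Prime implicants: --11, -100, 0-00, 01-0, 011-, 101-
PI chart (minterm → PIs covering it):
  0 | 0-00  (sole → essential)
  3 | --11  (sole → essential)
  4 | -100,0-00,01-0
  6 | 01-0,011-
  7 | --11,011-
  10 | 101-  (sole → essential)
  11 | --11,101-
  12 | -100  (sole → essential)
  15 | --11  (sole → essential)
Essential prime implicants: --11, -100, 0-00, 101-
Petrick residual → 01-0
Minimum SOP uses 5 PIs: cd + bc'd' + a'c'd' + a'bd' + ab'c

5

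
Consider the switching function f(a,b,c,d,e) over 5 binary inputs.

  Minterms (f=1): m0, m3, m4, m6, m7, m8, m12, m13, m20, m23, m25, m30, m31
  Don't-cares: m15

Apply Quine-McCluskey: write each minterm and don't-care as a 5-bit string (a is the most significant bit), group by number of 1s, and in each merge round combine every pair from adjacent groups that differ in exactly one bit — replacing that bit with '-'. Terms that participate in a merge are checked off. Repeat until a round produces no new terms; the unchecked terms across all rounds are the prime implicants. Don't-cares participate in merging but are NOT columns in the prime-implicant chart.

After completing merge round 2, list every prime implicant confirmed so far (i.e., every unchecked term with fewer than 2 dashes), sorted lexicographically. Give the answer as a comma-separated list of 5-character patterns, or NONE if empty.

-0100, 00-11, 001-0, 0011-, 011-1, 0110-, 11001, 1111-

Round 0: 00000✓ 00011✓ 00100✓ 00110✓ 00111✓ 01000✓ 01100✓ 01101✓ 01111✓ 10100✓ 10111✓ 11001 11110✓ 11111✓
Round 1: -0100 -0111✓ -1111✓ 0-000✓ 0-100✓ 0-111✓ 00-00✓ 00-11 001-0 0011- 01-00✓ 011-1 0110- 1-111✓ 1111-
Round 2: --111 0--00
PIs = {--111, -0100, 0--00, 00-11, 001-0, 0011-, 011-1, 0110-, 11001, 1111-}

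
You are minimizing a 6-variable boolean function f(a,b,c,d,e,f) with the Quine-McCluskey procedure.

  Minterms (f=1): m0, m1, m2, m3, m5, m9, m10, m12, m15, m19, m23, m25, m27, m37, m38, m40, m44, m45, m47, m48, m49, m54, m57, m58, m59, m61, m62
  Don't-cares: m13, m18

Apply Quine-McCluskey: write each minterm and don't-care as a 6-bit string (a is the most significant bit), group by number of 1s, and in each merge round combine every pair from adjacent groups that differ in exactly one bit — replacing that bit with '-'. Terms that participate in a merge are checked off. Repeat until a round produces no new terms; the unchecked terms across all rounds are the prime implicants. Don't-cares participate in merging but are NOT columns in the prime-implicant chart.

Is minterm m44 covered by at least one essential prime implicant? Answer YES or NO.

Round 0: 000000✓ 000001✓ 000010✓ 000011✓ 000101✓ 001001✓ 001010✓ 001100✓ 001101✓ 001111✓ 010010✓ 010011✓ 010111✓ 011001✓ 011011✓ 100101✓ 100110✓ 101000✓ 101100✓ 101101✓ 101111✓ 110000✓ 110001✓ 110110✓ 111001✓ 111010✓ 111011✓ 111101✓ 111110✓
Round 1: -00101✓ -01100✓ -01101✓ -01111✓ -11001✓ -11011✓ 0-0010✓ 0-0011✓ 0-1001 00-001✓ 00-010 00-101✓ 000-01✓ 0000-0✓ 0000-1✓ 00000-✓ 00001-✓ 001-01✓ 0011-1✓ 00110-✓ 01-011 010-11 01001-✓ 0110-1✓ 1-0110 1-1101 10-101✓ 101-00 1011-1✓ 10110-✓ 11-001 11-110 11000- 111-01 111-10 1110-1✓ 11101-
Round 2: -0-101 -011-1 -0110- -110-1 0-001- 00--01 0000--
PIs = {-0-101, -011-1, -0110-, -110-1, 0-001-, 0-1001, 00--01, 00-010, 0000--, 01-011, 010-11, 1-0110, 1-1101, 101-00, 11-001, 11-110, 11000-, 111-01, 111-10, 11101-}
Coverage chart:
  m0: 0000-- ←essential
  m1: 00--01,0000--
  m2: 0-001-,00-010,0000--
  m3: 0-001-,0000--
  m5: -0-101,00--01
  m9: 0-1001,00--01
  m10: 00-010 ←essential
  m12: -0110- ←essential
  m15: -011-1 ←essential
  m19: 0-001-,01-011,010-11
  m23: 010-11 ←essential
  m25: -110-1,0-1001
  m27: -110-1,01-011
  m37: -0-101 ←essential
  m38: 1-0110 ←essential
  m40: 101-00 ←essential
  m44: -0110-,101-00
  m45: -0-101,-011-1,-0110-,1-1101
  m47: -011-1 ←essential
  m48: 11000- ←essential
  m49: 11-001,11000-
  m54: 1-0110,11-110
  m57: -110-1,11-001,111-01
  m58: 111-10,11101-
  m59: -110-1,11101-
  m61: 1-1101,111-01
  m62: 11-110,111-10
Essential: -0-101, -011-1, -0110-, 00-010, 0000--, 010-11, 1-0110, 101-00, 11000-

YES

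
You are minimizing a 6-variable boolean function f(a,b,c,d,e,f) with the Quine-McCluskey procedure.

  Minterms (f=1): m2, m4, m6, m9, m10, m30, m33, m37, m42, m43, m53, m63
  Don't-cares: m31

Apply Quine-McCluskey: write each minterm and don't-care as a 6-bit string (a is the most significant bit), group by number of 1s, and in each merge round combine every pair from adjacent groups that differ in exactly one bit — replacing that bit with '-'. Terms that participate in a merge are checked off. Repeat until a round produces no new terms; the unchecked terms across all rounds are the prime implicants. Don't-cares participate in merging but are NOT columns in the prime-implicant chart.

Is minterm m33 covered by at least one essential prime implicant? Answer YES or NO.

size-2^0 implicants → 000010(✓)  000100(✓)  000110(✓)  001001  001010(✓)  011110(✓)  011111(✓)  100001(✓)  100101(✓)  101010(✓)  101011(✓)  110101(✓)  111111(✓)
size-2^1 implicants → -01010  -11111  00-010  000-10  0001-0  01111-  1-0101  100-01  10101-
Unchecked terms (primes): -01010, -11111, 00-010, 000-10, 0001-0, 001001, 01111-, 1-0101, 100-01, 10101-
Minterm coverage:
  m2 ⊆ 00-010,000-10
  m4 ⊆ 0001-0 [E]
  m6 ⊆ 000-10,0001-0
  m9 ⊆ 001001 [E]
  m10 ⊆ -01010,00-010
  m30 ⊆ 01111- [E]
  m33 ⊆ 100-01 [E]
  m37 ⊆ 1-0101,100-01
  m42 ⊆ -01010,10101-
  m43 ⊆ 10101- [E]
  m53 ⊆ 1-0101 [E]
  m63 ⊆ -11111 [E]
E = {-11111, 0001-0, 001001, 01111-, 1-0101, 100-01, 10101-}

YES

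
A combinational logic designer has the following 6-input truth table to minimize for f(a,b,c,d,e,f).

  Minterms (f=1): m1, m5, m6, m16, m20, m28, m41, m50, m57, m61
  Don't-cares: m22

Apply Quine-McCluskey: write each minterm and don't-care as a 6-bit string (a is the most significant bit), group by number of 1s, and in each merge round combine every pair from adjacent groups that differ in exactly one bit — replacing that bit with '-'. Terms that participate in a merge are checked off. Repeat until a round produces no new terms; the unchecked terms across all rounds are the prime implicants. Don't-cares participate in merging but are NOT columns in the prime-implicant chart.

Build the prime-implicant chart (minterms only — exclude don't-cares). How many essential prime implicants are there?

7

Round 0: 000001✓ 000101✓ 000110✓ 010000✓ 010100✓ 010110✓ 011100✓ 101001✓ 110010 111001✓ 111101✓
Round 1: 0-0110 000-01 01-100 010-00 0101-0 1-1001 111-01
PIs = {0-0110, 000-01, 01-100, 010-00, 0101-0, 1-1001, 110010, 111-01}
Coverage chart:
  m1: 000-01 ←essential
  m5: 000-01 ←essential
  m6: 0-0110 ←essential
  m16: 010-00 ←essential
  m20: 01-100,010-00,0101-0
  m28: 01-100 ←essential
  m41: 1-1001 ←essential
  m50: 110010 ←essential
  m57: 1-1001,111-01
  m61: 111-01 ←essential
Essential: 0-0110, 000-01, 01-100, 010-00, 1-1001, 110010, 111-01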